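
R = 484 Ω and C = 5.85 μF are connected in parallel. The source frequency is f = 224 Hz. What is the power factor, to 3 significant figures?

0.243

ω = 2πf = 1407 rad/s
X_C = 1/(ωC) = 121 Ω
Parallel: admittances add. Y = 1/R + jωC
Y = (0.00207 + j0.00823) S
|Y| = 0.00849 S → |Z| = 1/|Y| = 118 Ω, ∠Z = −∠Y = -75.9°
cos φ = cos(-75.9°) = 0.243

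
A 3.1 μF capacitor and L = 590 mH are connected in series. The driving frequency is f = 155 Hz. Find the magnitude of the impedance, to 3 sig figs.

ω = 2πf = 973.9 rad/s
X_L = ωL = 575 Ω
X_C = 1/(ωC) = 331 Ω
Net reactance X = X_L − X_C = 243 Ω
Z = j243 Ω
|Z| = √(0² + 243²) = 243 Ω

243 Ω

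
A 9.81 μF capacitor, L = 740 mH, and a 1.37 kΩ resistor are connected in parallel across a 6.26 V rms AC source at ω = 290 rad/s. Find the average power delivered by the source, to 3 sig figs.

X_L = ωL = 215 Ω
X_C = 1/(ωC) = 352 Ω
Parallel: admittances add. Y = 1/R + 1/(jωL) + jωC
Y = (0.000730 − j0.00181) S
|Y| = 0.00196 S → |Z| = 1/|Y| = 511 Ω, ∠Z = −∠Y = 68.1°
I = V/|Z| = 12.2 mA
P = VI cos φ = 6.26 × 0.0122 × cos(68.1°) = 28.6 mW

28.6 mW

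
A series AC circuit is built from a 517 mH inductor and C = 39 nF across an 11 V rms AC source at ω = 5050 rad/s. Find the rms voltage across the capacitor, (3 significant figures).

X_L = ωL = 2610 Ω
X_C = 1/(ωC) = 5080 Ω
Net reactance X = X_L − X_C = -2470 Ω
Z = − j2470 Ω
|Z| = √(0² + 2470²) = 2470 Ω
I = V/|Z| = 4.46 mA
V_C = I·|Z_C| = 0.00446 × 5080 = 22.6 V

22.6 V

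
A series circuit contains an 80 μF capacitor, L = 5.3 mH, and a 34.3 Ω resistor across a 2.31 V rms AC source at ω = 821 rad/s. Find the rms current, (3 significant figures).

X_L = ωL = 4.35 Ω
X_C = 1/(ωC) = 15.2 Ω
Net reactance X = X_L − X_C = -10.9 Ω
Z = 34.3 − j10.9 Ω
|Z| = √(34.3² + 10.9²) = 36.0 Ω
I = V/|Z| = 2.31/36.0 = 64.2 mA

64.2 mA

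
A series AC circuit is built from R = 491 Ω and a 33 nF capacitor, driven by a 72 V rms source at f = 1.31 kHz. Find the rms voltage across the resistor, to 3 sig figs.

ω = 2πf = 8231 rad/s
X_C = 1/(ωC) = 3680 Ω
Z = 491 − j3680 Ω
|Z| = √(491² + 3680²) = 3710 Ω
I = V/|Z| = 19.4 mA
V_R = I·|Z_R| = 0.0194 × 491 = 9.52 V

9.52 V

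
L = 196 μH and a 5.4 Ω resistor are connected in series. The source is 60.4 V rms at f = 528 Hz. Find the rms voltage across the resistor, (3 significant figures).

ω = 2πf = 3318 rad/s
X_L = ωL = 0.650 Ω
Z = 5.40 + j0.650 Ω
|Z| = √(5.40² + 0.650²) = 5.44 Ω
I = V/|Z| = 11.1 A
V_R = I·|Z_R| = 11.1 × 5.40 = 60.0 V

60.0 V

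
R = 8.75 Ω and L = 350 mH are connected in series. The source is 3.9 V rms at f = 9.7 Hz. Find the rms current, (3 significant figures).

ω = 2πf = 60.95 rad/s
X_L = ωL = 21.3 Ω
Z = 8.75 + j21.3 Ω
|Z| = √(8.75² + 21.3²) = 23.1 Ω
I = V/|Z| = 3.9/23.1 = 169 mA

169 mA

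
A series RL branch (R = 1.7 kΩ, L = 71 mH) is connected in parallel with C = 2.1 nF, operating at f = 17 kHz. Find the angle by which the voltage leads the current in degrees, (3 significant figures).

-74.1°

ω = 2πf = 106800 rad/s
X_L = ωL = 7580 Ω
X_C = 1/(ωC) = 4460 Ω
Branch 1 (R+jX_L): Z₁ = 1700 + j7580 Ω, |Z₁| = 7770 Ω
Branch 2 (−jX_C): Z₂ = −j4460 Ω
Parallel: Z = Z₁Z₂/(Z₁+Z₂), |Z| = 9740 Ω, ∠Z = -74.1°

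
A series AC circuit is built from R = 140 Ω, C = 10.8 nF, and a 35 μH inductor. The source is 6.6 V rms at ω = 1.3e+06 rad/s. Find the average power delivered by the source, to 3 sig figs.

X_L = ωL = 45.5 Ω
X_C = 1/(ωC) = 71.2 Ω
Net reactance X = X_L − X_C = -25.7 Ω
Z = 140 − j25.7 Ω
|Z| = √(140² + 25.7²) = 142 Ω
∠Z = arctan(-25.7/140) = -10.4°
I = V/|Z| = 46.4 mA
P = VI cos φ = 6.6 × 0.0464 × cos(-10.4°) = 301 mW

301 mW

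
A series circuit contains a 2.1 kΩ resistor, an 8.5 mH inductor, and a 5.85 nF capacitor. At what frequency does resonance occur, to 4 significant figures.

22.57 kHz

ω₀ = 1/√(LC) = 1/√(0.0085 × 5.85e-09) = 141800 rad/s
f₀ = ω₀/(2π) = 22.57 kHz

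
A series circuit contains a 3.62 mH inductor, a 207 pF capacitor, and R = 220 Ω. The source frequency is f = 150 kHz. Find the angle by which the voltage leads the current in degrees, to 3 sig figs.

ω = 2πf = 942500 rad/s
X_L = ωL = 3410 Ω
X_C = 1/(ωC) = 5130 Ω
Net reactance X = X_L − X_C = -1710 Ω
Z = 220 − j1710 Ω
|Z| = √(220² + 1710²) = 1730 Ω
∠Z = arctan(-1710/220) = -82.7°

-82.7°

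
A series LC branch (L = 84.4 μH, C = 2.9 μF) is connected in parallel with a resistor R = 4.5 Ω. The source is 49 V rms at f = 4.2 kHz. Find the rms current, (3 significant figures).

ω = 2πf = 26390 rad/s
X_L = ωL = 2.23 Ω
X_C = 1/(ωC) = 13.1 Ω
Branch 1: Z₁ = R = 4.50 Ω
Branch 2 (series LC): Z₂ = j(X_L − X_C) = −j10.8 Ω
Parallel: Z = Z₁Z₂/(Z₁+Z₂), |Z| = 4.16 Ω, ∠Z = -22.5°
I = V/|Z| = 49/4.16 = 11.8 A

11.8 A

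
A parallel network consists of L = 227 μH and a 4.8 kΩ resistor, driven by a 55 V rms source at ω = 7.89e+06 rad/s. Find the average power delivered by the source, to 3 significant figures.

X_L = ωL = 1790 Ω
Parallel: admittances add. Y = 1/R + 1/(jωL)
Y = (0.000208 − j0.000558) S
|Y| = 0.000596 S → |Z| = 1/|Y| = 1680 Ω, ∠Z = −∠Y = 69.5°
I = V/|Z| = 32.8 mA
P = VI cos φ = 55 × 0.0328 × cos(69.5°) = 630 mW

630 mW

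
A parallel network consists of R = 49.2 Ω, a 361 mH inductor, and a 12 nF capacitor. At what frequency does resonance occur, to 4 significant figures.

ω₀ = 1/√(LC) = 1/√(0.361 × 1.2e-08) = 15190 rad/s
f₀ = ω₀/(2π) = 2.418 kHz

2.418 kHz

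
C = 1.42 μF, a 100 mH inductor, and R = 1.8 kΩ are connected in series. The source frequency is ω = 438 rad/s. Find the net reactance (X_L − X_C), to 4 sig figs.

X_L = ωL = 43.80 Ω
X_C = 1/(ωC) = 1608 Ω
X = 43.80 − 1608 = -1564 Ω

-1564 Ω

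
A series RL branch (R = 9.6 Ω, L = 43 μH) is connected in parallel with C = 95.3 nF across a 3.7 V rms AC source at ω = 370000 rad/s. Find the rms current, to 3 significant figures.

X_L = ωL = 15.9 Ω
X_C = 1/(ωC) = 28.4 Ω
Branch 1 (R+jX_L): Z₁ = 9.60 + j15.9 Ω, |Z₁| = 18.6 Ω
Branch 2 (−jX_C): Z₂ = −j28.4 Ω
Parallel: Z = Z₁Z₂/(Z₁+Z₂), |Z| = 33.5 Ω, ∠Z = 21.3°
I = V/|Z| = 3.7/33.5 = 110 mA

110 mA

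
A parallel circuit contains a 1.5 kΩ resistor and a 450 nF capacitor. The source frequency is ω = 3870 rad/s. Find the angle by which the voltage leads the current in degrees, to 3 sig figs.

-69.1°

X_C = 1/(ωC) = 574 Ω
Parallel: admittances add. Y = 1/R + jωC
Y = (0.000667 + j0.00174) S
|Y| = 0.00186 S → |Z| = 1/|Y| = 536 Ω, ∠Z = −∠Y = -69.1°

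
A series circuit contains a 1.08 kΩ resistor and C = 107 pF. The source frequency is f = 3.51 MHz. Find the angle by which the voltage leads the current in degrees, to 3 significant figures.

-21.4°

ω = 2πf = 2.205e+07 rad/s
X_C = 1/(ωC) = 424 Ω
Z = 1080 − j424 Ω
|Z| = √(1080² + 424²) = 1160 Ω
∠Z = arctan(-424/1080) = -21.4°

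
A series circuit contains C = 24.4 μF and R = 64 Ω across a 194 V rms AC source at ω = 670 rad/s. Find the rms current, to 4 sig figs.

2.191 A

X_C = 1/(ωC) = 61.17 Ω
Z = 64.00 − j61.17 Ω
|Z| = √(64.00² + 61.17²) = 88.53 Ω
I = V/|Z| = 194/88.53 = 2.191 A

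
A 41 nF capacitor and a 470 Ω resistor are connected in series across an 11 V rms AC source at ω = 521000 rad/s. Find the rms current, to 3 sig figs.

23.3 mA

X_C = 1/(ωC) = 46.8 Ω
Z = 470 − j46.8 Ω
|Z| = √(470² + 46.8²) = 472 Ω
I = V/|Z| = 11/472 = 23.3 mA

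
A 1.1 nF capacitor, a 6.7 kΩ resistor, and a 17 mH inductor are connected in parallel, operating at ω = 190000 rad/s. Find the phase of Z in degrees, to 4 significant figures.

X_L = ωL = 3230 Ω
X_C = 1/(ωC) = 4785 Ω
Parallel: admittances add. Y = 1/R + 1/(jωL) + jωC
Y = (0.0001493 − j0.0001006) S
|Y| = 0.0001800 S → |Z| = 1/|Y| = 5556 Ω, ∠Z = −∠Y = 33.98°

33.98°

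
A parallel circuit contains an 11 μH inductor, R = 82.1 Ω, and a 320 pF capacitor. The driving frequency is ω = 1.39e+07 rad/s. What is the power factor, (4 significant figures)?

X_L = ωL = 152.9 Ω
X_C = 1/(ωC) = 224.8 Ω
Parallel: admittances add. Y = 1/R + 1/(jωL) + jωC
Y = (0.01218 − j0.002092) S
|Y| = 0.01236 S → |Z| = 1/|Y| = 80.91 Ω, ∠Z = −∠Y = 9.747°
cos φ = cos(9.747°) = 0.9856

0.9856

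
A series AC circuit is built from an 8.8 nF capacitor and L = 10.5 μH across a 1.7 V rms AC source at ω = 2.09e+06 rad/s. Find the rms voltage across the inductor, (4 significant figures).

X_L = ωL = 21.95 Ω
X_C = 1/(ωC) = 54.37 Ω
Net reactance X = X_L − X_C = -32.43 Ω
Z = − j32.43 Ω
|Z| = √(0² + 32.43²) = 32.43 Ω
I = V/|Z| = 52.43 mA
V_L = I·|Z_L| = 0.05243 × 21.95 = 1.150 V

1.150 V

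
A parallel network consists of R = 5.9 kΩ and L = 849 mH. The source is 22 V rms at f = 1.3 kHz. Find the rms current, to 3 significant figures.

ω = 2πf = 8168 rad/s
X_L = ωL = 6930 Ω
Parallel: admittances add. Y = 1/R + 1/(jωL)
Y = (0.000169 − j0.000144) S
|Y| = 0.000223 S → |Z| = 1/|Y| = 4490 Ω, ∠Z = −∠Y = 40.4°
I = V/|Z| = 22/4490 = 4.90 mA

4.90 mA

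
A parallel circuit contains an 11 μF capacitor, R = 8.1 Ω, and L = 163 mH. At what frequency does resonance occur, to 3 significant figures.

ω₀ = 1/√(LC) = 1/√(0.163 × 1.1e-05) = 746.8 rad/s
f₀ = ω₀/(2π) = 119 Hz

119 Hz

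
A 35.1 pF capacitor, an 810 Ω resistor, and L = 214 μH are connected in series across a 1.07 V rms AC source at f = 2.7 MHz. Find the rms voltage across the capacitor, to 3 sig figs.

ω = 2πf = 1.696e+07 rad/s
X_L = ωL = 3630 Ω
X_C = 1/(ωC) = 1680 Ω
Net reactance X = X_L − X_C = 1950 Ω
Z = 810 + j1950 Ω
|Z| = √(810² + 1950²) = 2110 Ω
I = V/|Z| = 507 μA
V_C = I·|Z_C| = 0.000507 × 1680 = 0.851 V

0.851 V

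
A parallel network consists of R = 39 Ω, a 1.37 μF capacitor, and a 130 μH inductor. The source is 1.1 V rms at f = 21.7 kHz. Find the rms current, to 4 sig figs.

ω = 2πf = 136300 rad/s
X_L = ωL = 17.72 Ω
X_C = 1/(ωC) = 5.354 Ω
Parallel: admittances add. Y = 1/R + 1/(jωL) + jωC
Y = (0.02564 + j0.1304) S
|Y| = 0.1329 S → |Z| = 1/|Y| = 7.526 Ω, ∠Z = −∠Y = -78.87°
I = V/|Z| = 1.1/7.526 = 146.2 mA

146.2 mA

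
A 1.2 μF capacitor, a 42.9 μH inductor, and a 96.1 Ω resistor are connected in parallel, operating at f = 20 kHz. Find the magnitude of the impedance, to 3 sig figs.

ω = 2πf = 125700 rad/s
X_L = ωL = 5.39 Ω
X_C = 1/(ωC) = 6.63 Ω
Parallel: admittances add. Y = 1/R + 1/(jωL) + jωC
Y = (0.0104 − j0.0347) S
|Y| = 0.0362 S → |Z| = 1/|Y| = 27.6 Ω, ∠Z = −∠Y = 73.3°

27.6 Ω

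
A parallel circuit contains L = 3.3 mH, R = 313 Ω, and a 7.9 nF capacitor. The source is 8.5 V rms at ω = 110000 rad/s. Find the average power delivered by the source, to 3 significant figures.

231 mW

X_L = ωL = 363 Ω
X_C = 1/(ωC) = 1150 Ω
Parallel: admittances add. Y = 1/R + 1/(jωL) + jωC
Y = (0.00319 − j0.00189) S
|Y| = 0.00371 S → |Z| = 1/|Y| = 270 Ω, ∠Z = −∠Y = 30.6°
I = V/|Z| = 31.5 mA
P = VI cos φ = 8.5 × 0.0315 × cos(30.6°) = 231 mW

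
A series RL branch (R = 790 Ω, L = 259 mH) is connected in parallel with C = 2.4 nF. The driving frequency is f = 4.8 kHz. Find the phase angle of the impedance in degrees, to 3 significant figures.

76.7°

ω = 2πf = 30160 rad/s
X_L = ωL = 7810 Ω
X_C = 1/(ωC) = 13800 Ω
Branch 1 (R+jX_L): Z₁ = 790 + j7810 Ω, |Z₁| = 7850 Ω
Branch 2 (−jX_C): Z₂ = −j13800 Ω
Parallel: Z = Z₁Z₂/(Z₁+Z₂), |Z| = 17900 Ω, ∠Z = 76.7°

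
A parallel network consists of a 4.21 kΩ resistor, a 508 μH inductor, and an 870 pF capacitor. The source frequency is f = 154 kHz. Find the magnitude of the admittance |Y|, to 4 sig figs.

ω = 2πf = 967600 rad/s
X_L = ωL = 491.5 Ω
X_C = 1/(ωC) = 1188 Ω
Parallel: admittances add. Y = 1/R + 1/(jωL) + jωC
Y = (0.0002375 − j0.001193) S
|Y| = 0.001216 S → |Z| = 1/|Y| = 822.4 Ω, ∠Z = −∠Y = 78.74°

1.216 mS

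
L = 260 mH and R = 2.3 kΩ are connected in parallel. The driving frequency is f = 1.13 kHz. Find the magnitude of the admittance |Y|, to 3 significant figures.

ω = 2πf = 7100 rad/s
X_L = ωL = 1850 Ω
Parallel: admittances add. Y = 1/R + 1/(jωL)
Y = (0.000435 − j0.000542) S
|Y| = 0.000695 S → |Z| = 1/|Y| = 1440 Ω, ∠Z = −∠Y = 51.2°

695 μS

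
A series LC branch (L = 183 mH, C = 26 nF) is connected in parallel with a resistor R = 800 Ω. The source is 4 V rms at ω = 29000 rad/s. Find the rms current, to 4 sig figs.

5.100 mA

X_L = ωL = 5307 Ω
X_C = 1/(ωC) = 1326 Ω
Branch 1: Z₁ = R = 800.0 Ω
Branch 2 (series LC): Z₂ = j(X_L − X_C) = j3981 Ω
Parallel: Z = Z₁Z₂/(Z₁+Z₂), |Z| = 784.3 Ω, ∠Z = 11.36°
I = V/|Z| = 4/784.3 = 5.100 mA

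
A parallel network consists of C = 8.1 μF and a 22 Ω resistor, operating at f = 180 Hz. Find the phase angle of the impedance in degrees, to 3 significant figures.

-11.4°

ω = 2πf = 1131 rad/s
X_C = 1/(ωC) = 109 Ω
Parallel: admittances add. Y = 1/R + jωC
Y = (0.0455 + j0.00916) S
|Y| = 0.0464 S → |Z| = 1/|Y| = 21.6 Ω, ∠Z = −∠Y = -11.4°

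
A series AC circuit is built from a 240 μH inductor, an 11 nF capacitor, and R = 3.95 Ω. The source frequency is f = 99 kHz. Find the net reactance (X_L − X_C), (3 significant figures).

3.14 Ω

ω = 2πf = 622000 rad/s
X_L = ωL = 149 Ω
X_C = 1/(ωC) = 146 Ω
X = 149 − 146 = 3.14 Ω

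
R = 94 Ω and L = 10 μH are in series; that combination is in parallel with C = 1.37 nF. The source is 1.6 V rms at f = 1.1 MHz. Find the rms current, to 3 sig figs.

13.1 mA

ω = 2πf = 6.912e+06 rad/s
X_L = ωL = 69.1 Ω
X_C = 1/(ωC) = 106 Ω
Branch 1 (R+jX_L): Z₁ = 94.0 + j69.1 Ω, |Z₁| = 117 Ω
Branch 2 (−jX_C): Z₂ = −j106 Ω
Parallel: Z = Z₁Z₂/(Z₁+Z₂), |Z| = 122 Ω, ∠Z = -32.5°
I = V/|Z| = 1.6/122 = 13.1 mA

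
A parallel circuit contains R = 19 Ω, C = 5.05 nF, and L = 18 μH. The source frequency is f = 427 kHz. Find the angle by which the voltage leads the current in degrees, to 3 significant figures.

ω = 2πf = 2.683e+06 rad/s
X_L = ωL = 48.3 Ω
X_C = 1/(ωC) = 73.8 Ω
Parallel: admittances add. Y = 1/R + 1/(jωL) + jωC
Y = (0.0526 − j0.00716) S
|Y| = 0.0531 S → |Z| = 1/|Y| = 18.8 Ω, ∠Z = −∠Y = 7.75°

7.75°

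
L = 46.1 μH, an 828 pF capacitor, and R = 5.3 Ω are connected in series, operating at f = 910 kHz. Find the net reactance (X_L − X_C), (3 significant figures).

52.4 Ω

ω = 2πf = 5.718e+06 rad/s
X_L = ωL = 264 Ω
X_C = 1/(ωC) = 211 Ω
X = 264 − 211 = 52.4 Ω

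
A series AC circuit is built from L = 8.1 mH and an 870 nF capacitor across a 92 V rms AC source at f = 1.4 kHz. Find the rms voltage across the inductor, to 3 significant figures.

110 V

ω = 2πf = 8796 rad/s
X_L = ωL = 71.3 Ω
X_C = 1/(ωC) = 131 Ω
Net reactance X = X_L − X_C = -59.4 Ω
Z = − j59.4 Ω
|Z| = √(0² + 59.4²) = 59.4 Ω
I = V/|Z| = 1.55 A
V_L = I·|Z_L| = 1.55 × 71.3 = 110 V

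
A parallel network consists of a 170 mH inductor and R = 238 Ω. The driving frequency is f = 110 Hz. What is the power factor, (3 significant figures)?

ω = 2πf = 691.2 rad/s
X_L = ωL = 117 Ω
Parallel: admittances add. Y = 1/R + 1/(jωL)
Y = (0.00420 − j0.00851) S
|Y| = 0.00949 S → |Z| = 1/|Y| = 105 Ω, ∠Z = −∠Y = 63.7°
cos φ = cos(63.7°) = 0.443

0.443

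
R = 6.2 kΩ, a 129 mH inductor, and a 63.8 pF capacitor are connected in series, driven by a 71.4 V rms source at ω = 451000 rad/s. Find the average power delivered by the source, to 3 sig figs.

53.8 mW

X_L = ωL = 58200 Ω
X_C = 1/(ωC) = 34800 Ω
Net reactance X = X_L − X_C = 23400 Ω
Z = 6200 + j23400 Ω
|Z| = √(6200² + 23400²) = 24200 Ω
∠Z = arctan(23400/6200) = 75.2°
I = V/|Z| = 2.95 mA
P = VI cos φ = 71.4 × 0.00295 × cos(75.2°) = 53.8 mW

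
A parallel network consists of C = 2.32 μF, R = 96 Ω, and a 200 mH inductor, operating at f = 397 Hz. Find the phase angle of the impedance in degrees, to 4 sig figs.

-19.96°

ω = 2πf = 2494 rad/s
X_L = ωL = 498.9 Ω
X_C = 1/(ωC) = 172.8 Ω
Parallel: admittances add. Y = 1/R + 1/(jωL) + jωC
Y = (0.01042 + j0.003783) S
|Y| = 0.01108 S → |Z| = 1/|Y| = 90.23 Ω, ∠Z = −∠Y = -19.96°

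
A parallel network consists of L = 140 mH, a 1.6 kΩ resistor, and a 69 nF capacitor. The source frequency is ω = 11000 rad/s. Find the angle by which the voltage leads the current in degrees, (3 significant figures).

X_L = ωL = 1540 Ω
X_C = 1/(ωC) = 1320 Ω
Parallel: admittances add. Y = 1/R + 1/(jωL) + jωC
Y = (0.000625 + j0.000110) S
|Y| = 0.000635 S → |Z| = 1/|Y| = 1580 Ω, ∠Z = −∠Y = -9.95°

-9.95°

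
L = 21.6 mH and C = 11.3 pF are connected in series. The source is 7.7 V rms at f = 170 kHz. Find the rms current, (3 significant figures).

ω = 2πf = 1.068e+06 rad/s
X_L = ωL = 23100 Ω
X_C = 1/(ωC) = 82900 Ω
Net reactance X = X_L − X_C = -59800 Ω
Z = − j59800 Ω
|Z| = √(0² + 59800²) = 59800 Ω
I = V/|Z| = 7.7/59800 = 129 μA

129 μA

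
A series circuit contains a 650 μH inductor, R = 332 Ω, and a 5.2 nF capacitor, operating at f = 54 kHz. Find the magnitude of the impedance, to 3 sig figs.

480 Ω

ω = 2πf = 339300 rad/s
X_L = ωL = 221 Ω
X_C = 1/(ωC) = 567 Ω
Net reactance X = X_L − X_C = -346 Ω
Z = 332 − j346 Ω
|Z| = √(332² + 346²) = 480 Ω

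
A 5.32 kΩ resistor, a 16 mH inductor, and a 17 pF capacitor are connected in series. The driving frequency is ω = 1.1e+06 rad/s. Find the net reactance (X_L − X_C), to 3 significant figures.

-35900 Ω

X_L = ωL = 17600 Ω
X_C = 1/(ωC) = 53500 Ω
X = 17600 − 53500 = -35900 Ω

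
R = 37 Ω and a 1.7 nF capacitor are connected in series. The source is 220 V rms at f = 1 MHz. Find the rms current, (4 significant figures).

2.185 A

ω = 2πf = 6.283e+06 rad/s
X_C = 1/(ωC) = 93.62 Ω
Z = 37.00 − j93.62 Ω
|Z| = √(37.00² + 93.62²) = 100.7 Ω
I = V/|Z| = 220/100.7 = 2.185 A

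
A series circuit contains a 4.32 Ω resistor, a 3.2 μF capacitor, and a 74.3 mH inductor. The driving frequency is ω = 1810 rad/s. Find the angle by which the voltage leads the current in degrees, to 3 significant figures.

X_L = ωL = 134 Ω
X_C = 1/(ωC) = 173 Ω
Net reactance X = X_L − X_C = -38.2 Ω
Z = 4.32 − j38.2 Ω
|Z| = √(4.32² + 38.2²) = 38.4 Ω
∠Z = arctan(-38.2/4.32) = -83.5°

-83.5°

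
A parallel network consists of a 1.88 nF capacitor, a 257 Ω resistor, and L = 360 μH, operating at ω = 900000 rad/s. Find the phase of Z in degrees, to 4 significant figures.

X_L = ωL = 324.0 Ω
X_C = 1/(ωC) = 591.0 Ω
Parallel: admittances add. Y = 1/R + 1/(jωL) + jωC
Y = (0.003891 − j0.001394) S
|Y| = 0.004133 S → |Z| = 1/|Y| = 241.9 Ω, ∠Z = −∠Y = 19.72°

19.72°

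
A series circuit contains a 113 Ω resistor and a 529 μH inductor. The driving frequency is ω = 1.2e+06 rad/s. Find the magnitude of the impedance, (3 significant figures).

645 Ω

X_L = ωL = 635 Ω
Z = 113 + j635 Ω
|Z| = √(113² + 635²) = 645 Ω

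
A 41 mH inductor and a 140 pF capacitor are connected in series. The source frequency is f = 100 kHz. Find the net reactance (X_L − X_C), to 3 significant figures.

ω = 2πf = 628300 rad/s
X_L = ωL = 25800 Ω
X_C = 1/(ωC) = 11400 Ω
X = 25800 − 11400 = 14400 Ω

14400 Ω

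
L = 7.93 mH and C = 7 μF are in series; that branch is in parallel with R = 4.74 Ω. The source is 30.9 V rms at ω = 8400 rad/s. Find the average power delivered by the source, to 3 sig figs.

201 W

X_L = ωL = 66.6 Ω
X_C = 1/(ωC) = 17.0 Ω
Branch 1: Z₁ = R = 4.74 Ω
Branch 2 (series LC): Z₂ = j(X_L − X_C) = j49.6 Ω
Parallel: Z = Z₁Z₂/(Z₁+Z₂), |Z| = 4.72 Ω, ∠Z = 5.46°
I = V/|Z| = 6.55 A
P = VI cos φ = 30.9 × 6.55 × cos(5.46°) = 201 W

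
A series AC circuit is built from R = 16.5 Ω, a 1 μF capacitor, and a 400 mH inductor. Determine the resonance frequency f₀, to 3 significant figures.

ω₀ = 1/√(LC) = 1/√(0.4 × 1e-06) = 1581 rad/s
f₀ = ω₀/(2π) = 252 Hz

252 Hz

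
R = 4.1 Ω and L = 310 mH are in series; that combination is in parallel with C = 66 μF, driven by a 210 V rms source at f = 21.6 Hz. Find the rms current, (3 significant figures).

ω = 2πf = 135.7 rad/s
X_L = ωL = 42.1 Ω
X_C = 1/(ωC) = 112 Ω
Branch 1 (R+jX_L): Z₁ = 4.10 + j42.1 Ω, |Z₁| = 42.3 Ω
Branch 2 (−jX_C): Z₂ = −j112 Ω
Parallel: Z = Z₁Z₂/(Z₁+Z₂), |Z| = 67.7 Ω, ∠Z = 81.1°
I = V/|Z| = 210/67.7 = 3.10 A

3.10 A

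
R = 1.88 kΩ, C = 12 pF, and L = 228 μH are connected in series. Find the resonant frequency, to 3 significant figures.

3.04 MHz

ω₀ = 1/√(LC) = 1/√(0.000228 × 1.2e-11) = 1.912e+07 rad/s
f₀ = ω₀/(2π) = 3.04 MHz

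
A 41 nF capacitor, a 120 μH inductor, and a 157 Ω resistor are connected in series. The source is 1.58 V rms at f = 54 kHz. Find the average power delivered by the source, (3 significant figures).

15.3 mW

ω = 2πf = 339300 rad/s
X_L = ωL = 40.7 Ω
X_C = 1/(ωC) = 71.9 Ω
Net reactance X = X_L − X_C = -31.2 Ω
Z = 157 − j31.2 Ω
|Z| = √(157² + 31.2²) = 160 Ω
∠Z = arctan(-31.2/157) = -11.2°
I = V/|Z| = 9.87 mA
P = VI cos φ = 1.58 × 0.00987 × cos(-11.2°) = 15.3 mW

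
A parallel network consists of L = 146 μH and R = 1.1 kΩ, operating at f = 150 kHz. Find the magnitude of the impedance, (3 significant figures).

ω = 2πf = 942500 rad/s
X_L = ωL = 138 Ω
Parallel: admittances add. Y = 1/R + 1/(jωL)
Y = (0.000909 − j0.00727) S
|Y| = 0.00732 S → |Z| = 1/|Y| = 137 Ω, ∠Z = −∠Y = 82.9°

137 Ω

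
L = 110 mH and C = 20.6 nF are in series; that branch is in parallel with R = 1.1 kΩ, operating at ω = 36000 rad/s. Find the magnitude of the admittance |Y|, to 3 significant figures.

986 μS

X_L = ωL = 3960 Ω
X_C = 1/(ωC) = 1350 Ω
Branch 1: Z₁ = R = 1100 Ω
Branch 2 (series LC): Z₂ = j(X_L − X_C) = j2610 Ω
Parallel: Z = Z₁Z₂/(Z₁+Z₂), |Z| = 1010 Ω, ∠Z = 22.8°
|Y| = 1/|Z| = 986 μS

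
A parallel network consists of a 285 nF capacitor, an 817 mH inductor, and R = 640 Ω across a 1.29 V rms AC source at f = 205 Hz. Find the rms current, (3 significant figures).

ω = 2πf = 1288 rad/s
X_L = ωL = 1050 Ω
X_C = 1/(ωC) = 2720 Ω
Parallel: admittances add. Y = 1/R + 1/(jωL) + jωC
Y = (0.00156 − j0.000583) S
|Y| = 0.00167 S → |Z| = 1/|Y| = 600 Ω, ∠Z = −∠Y = 20.5°
I = V/|Z| = 1.29/600 = 2.15 mA

2.15 mA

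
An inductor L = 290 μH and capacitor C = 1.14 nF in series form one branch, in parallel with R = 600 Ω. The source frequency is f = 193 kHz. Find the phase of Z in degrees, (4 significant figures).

-58.22°

ω = 2πf = 1.213e+06 rad/s
X_L = ωL = 351.7 Ω
X_C = 1/(ωC) = 723.4 Ω
Branch 1: Z₁ = R = 600.0 Ω
Branch 2 (series LC): Z₂ = j(X_L − X_C) = −j371.7 Ω
Parallel: Z = Z₁Z₂/(Z₁+Z₂), |Z| = 316.0 Ω, ∠Z = -58.22°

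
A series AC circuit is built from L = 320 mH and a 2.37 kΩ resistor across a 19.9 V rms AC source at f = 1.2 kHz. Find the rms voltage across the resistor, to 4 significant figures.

ω = 2πf = 7540 rad/s
X_L = ωL = 2413 Ω
Z = 2370 + j2413 Ω
|Z| = √(2370² + 2413²) = 3382 Ω
I = V/|Z| = 5.884 mA
V_R = I·|Z_R| = 0.005884 × 2370 = 13.95 V

13.95 V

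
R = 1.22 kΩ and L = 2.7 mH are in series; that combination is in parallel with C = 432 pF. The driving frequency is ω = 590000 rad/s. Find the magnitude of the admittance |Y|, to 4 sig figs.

334.1 μS

X_L = ωL = 1593 Ω
X_C = 1/(ωC) = 3923 Ω
Branch 1 (R+jX_L): Z₁ = 1220 + j1593 Ω, |Z₁| = 2007 Ω
Branch 2 (−jX_C): Z₂ = −j3923 Ω
Parallel: Z = Z₁Z₂/(Z₁+Z₂), |Z| = 2993 Ω, ∠Z = 24.92°
|Y| = 1/|Z| = 334.1 μS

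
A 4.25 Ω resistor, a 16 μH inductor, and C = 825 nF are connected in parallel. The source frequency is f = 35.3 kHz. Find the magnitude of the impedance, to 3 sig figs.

ω = 2πf = 221800 rad/s
X_L = ωL = 3.55 Ω
X_C = 1/(ωC) = 5.47 Ω
Parallel: admittances add. Y = 1/R + 1/(jωL) + jωC
Y = (0.235 − j0.0988) S
|Y| = 0.255 S → |Z| = 1/|Y| = 3.92 Ω, ∠Z = −∠Y = 22.8°

3.92 Ω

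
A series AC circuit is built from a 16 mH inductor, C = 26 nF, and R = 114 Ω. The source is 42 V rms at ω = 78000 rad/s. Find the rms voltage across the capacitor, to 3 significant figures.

27.1 V

X_L = ωL = 1250 Ω
X_C = 1/(ωC) = 493 Ω
Net reactance X = X_L − X_C = 755 Ω
Z = 114 + j755 Ω
|Z| = √(114² + 755²) = 763 Ω
I = V/|Z| = 55.0 mA
V_C = I·|Z_C| = 0.0550 × 493 = 27.1 V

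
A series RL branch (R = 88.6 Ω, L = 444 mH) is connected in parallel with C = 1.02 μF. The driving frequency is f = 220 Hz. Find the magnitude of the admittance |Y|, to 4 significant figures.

ω = 2πf = 1382 rad/s
X_L = ωL = 613.7 Ω
X_C = 1/(ωC) = 709.2 Ω
Branch 1 (R+jX_L): Z₁ = 88.60 + j613.7 Ω, |Z₁| = 620.1 Ω
Branch 2 (−jX_C): Z₂ = −j709.2 Ω
Parallel: Z = Z₁Z₂/(Z₁+Z₂), |Z| = 3376 Ω, ∠Z = 38.93°
|Y| = 1/|Z| = 296.2 μS

296.2 μS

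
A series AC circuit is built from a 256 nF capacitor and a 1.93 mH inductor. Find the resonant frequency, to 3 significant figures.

7.16 kHz

ω₀ = 1/√(LC) = 1/√(0.00193 × 2.56e-07) = 44990 rad/s
f₀ = ω₀/(2π) = 7.16 kHz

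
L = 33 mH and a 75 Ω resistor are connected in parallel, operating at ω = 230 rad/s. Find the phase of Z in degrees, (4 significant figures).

X_L = ωL = 7.590 Ω
Parallel: admittances add. Y = 1/R + 1/(jωL)
Y = (0.01333 − j0.1318) S
|Y| = 0.1324 S → |Z| = 1/|Y| = 7.551 Ω, ∠Z = −∠Y = 84.22°

84.22°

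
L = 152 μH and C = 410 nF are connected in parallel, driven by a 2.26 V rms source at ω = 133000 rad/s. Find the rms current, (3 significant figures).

11.4 mA

X_L = ωL = 20.2 Ω
X_C = 1/(ωC) = 18.3 Ω
Parallel: admittances add. Y = 1/(jωL) + jωC
Y = (0 + j0.00506) S
|Y| = 0.00506 S → |Z| = 1/|Y| = 197 Ω, ∠Z = −∠Y = -90.0°
I = V/|Z| = 2.26/197 = 11.4 mA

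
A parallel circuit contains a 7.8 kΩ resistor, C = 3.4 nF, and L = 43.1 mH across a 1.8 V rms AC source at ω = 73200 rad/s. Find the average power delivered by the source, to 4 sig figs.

X_L = ωL = 3155 Ω
X_C = 1/(ωC) = 4018 Ω
Parallel: admittances add. Y = 1/R + 1/(jωL) + jωC
Y = (0.0001282 − j6.809e-05) S
|Y| = 0.0001452 S → |Z| = 1/|Y| = 6889 Ω, ∠Z = −∠Y = 27.97°
I = V/|Z| = 261.3 μA
P = VI cos φ = 1.8 × 0.0002613 × cos(27.97°) = 415.4 μW

415.4 μW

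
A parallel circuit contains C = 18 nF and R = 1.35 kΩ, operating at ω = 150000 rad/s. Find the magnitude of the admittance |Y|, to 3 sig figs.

X_C = 1/(ωC) = 370 Ω
Parallel: admittances add. Y = 1/R + jωC
Y = (0.000741 + j0.00270) S
|Y| = 0.00280 S → |Z| = 1/|Y| = 357 Ω, ∠Z = −∠Y = -74.7°

2.80 mS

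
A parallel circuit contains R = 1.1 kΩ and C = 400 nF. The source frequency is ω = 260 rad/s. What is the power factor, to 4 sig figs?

0.9935

X_C = 1/(ωC) = 9615 Ω
Parallel: admittances add. Y = 1/R + jωC
Y = (0.0009091 + j0.0001040) S
|Y| = 0.0009150 S → |Z| = 1/|Y| = 1093 Ω, ∠Z = −∠Y = -6.526°
cos φ = cos(-6.526°) = 0.9935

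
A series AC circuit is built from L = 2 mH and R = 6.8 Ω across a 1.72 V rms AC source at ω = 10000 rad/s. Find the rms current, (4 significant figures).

81.42 mA

X_L = ωL = 20.00 Ω
Z = 6.800 + j20.00 Ω
|Z| = √(6.800² + 20.00²) = 21.12 Ω
I = V/|Z| = 1.72/21.12 = 81.42 mA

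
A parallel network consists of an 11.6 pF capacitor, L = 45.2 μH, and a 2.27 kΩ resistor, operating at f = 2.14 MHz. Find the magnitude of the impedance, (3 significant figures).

ω = 2πf = 1.345e+07 rad/s
X_L = ωL = 608 Ω
X_C = 1/(ωC) = 6410 Ω
Parallel: admittances add. Y = 1/R + 1/(jωL) + jωC
Y = (0.000441 − j0.00149) S
|Y| = 0.00155 S → |Z| = 1/|Y| = 644 Ω, ∠Z = −∠Y = 73.5°

644 Ω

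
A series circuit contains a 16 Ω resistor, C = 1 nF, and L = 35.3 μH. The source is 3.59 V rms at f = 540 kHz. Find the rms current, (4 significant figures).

ω = 2πf = 3.393e+06 rad/s
X_L = ωL = 119.8 Ω
X_C = 1/(ωC) = 294.7 Ω
Net reactance X = X_L − X_C = -175.0 Ω
Z = 16.00 − j175.0 Ω
|Z| = √(16.00² + 175.0²) = 175.7 Ω
I = V/|Z| = 3.59/175.7 = 20.43 mA

20.43 mA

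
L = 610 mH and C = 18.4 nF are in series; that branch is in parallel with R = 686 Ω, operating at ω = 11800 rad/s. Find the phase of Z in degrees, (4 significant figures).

X_L = ωL = 7198 Ω
X_C = 1/(ωC) = 4606 Ω
Branch 1: Z₁ = R = 686.0 Ω
Branch 2 (series LC): Z₂ = j(X_L − X_C) = j2592 Ω
Parallel: Z = Z₁Z₂/(Z₁+Z₂), |Z| = 663.2 Ω, ∠Z = 14.82°

14.82°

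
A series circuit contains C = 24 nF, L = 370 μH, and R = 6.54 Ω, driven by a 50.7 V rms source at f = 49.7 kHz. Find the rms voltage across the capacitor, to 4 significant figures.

ω = 2πf = 312300 rad/s
X_L = ωL = 115.5 Ω
X_C = 1/(ωC) = 133.4 Ω
Net reactance X = X_L − X_C = -17.89 Ω
Z = 6.540 − j17.89 Ω
|Z| = √(6.540² + 17.89²) = 19.05 Ω
I = V/|Z| = 2.662 A
V_C = I·|Z_C| = 2.662 × 133.4 = 355.2 V

355.2 V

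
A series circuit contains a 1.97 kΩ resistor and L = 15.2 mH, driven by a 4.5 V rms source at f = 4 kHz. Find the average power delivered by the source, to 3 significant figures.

9.91 mW

ω = 2πf = 25130 rad/s
X_L = ωL = 382 Ω
Z = 1970 + j382 Ω
|Z| = √(1970² + 382²) = 2010 Ω
∠Z = arctan(382/1970) = 11.0°
I = V/|Z| = 2.24 mA
P = VI cos φ = 4.5 × 0.00224 × cos(11.0°) = 9.91 mW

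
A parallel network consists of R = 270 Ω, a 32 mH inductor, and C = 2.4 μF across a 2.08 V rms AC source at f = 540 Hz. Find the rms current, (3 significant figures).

ω = 2πf = 3393 rad/s
X_L = ωL = 109 Ω
X_C = 1/(ωC) = 123 Ω
Parallel: admittances add. Y = 1/R + 1/(jωL) + jωC
Y = (0.00370 − j0.00107) S
|Y| = 0.00385 S → |Z| = 1/|Y| = 259 Ω, ∠Z = −∠Y = 16.1°
I = V/|Z| = 2.08/259 = 8.02 mA

8.02 mA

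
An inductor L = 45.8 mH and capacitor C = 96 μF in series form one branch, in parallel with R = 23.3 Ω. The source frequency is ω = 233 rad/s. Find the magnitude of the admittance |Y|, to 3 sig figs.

X_L = ωL = 10.7 Ω
X_C = 1/(ωC) = 44.7 Ω
Branch 1: Z₁ = R = 23.3 Ω
Branch 2 (series LC): Z₂ = j(X_L − X_C) = −j34.0 Ω
Parallel: Z = Z₁Z₂/(Z₁+Z₂), |Z| = 19.2 Ω, ∠Z = -34.4°
|Y| = 1/|Z| = 52.0 mS

52.0 mS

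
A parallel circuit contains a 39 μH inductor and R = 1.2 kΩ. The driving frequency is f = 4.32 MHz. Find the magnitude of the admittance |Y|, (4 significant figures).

ω = 2πf = 2.714e+07 rad/s
X_L = ωL = 1059 Ω
Parallel: admittances add. Y = 1/R + 1/(jωL)
Y = (0.0008333 − j0.0009447) S
|Y| = 0.001260 S → |Z| = 1/|Y| = 793.8 Ω, ∠Z = −∠Y = 48.58°

1.260 mS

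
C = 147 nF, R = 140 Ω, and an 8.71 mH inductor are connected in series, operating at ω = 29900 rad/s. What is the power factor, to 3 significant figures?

0.973

X_L = ωL = 260 Ω
X_C = 1/(ωC) = 228 Ω
Net reactance X = X_L − X_C = 32.9 Ω
Z = 140 + j32.9 Ω
|Z| = √(140² + 32.9²) = 144 Ω
∠Z = arctan(32.9/140) = 13.2°
cos φ = cos(13.2°) = 0.973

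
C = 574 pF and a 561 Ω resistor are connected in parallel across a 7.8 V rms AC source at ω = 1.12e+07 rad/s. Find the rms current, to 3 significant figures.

52.0 mA

X_C = 1/(ωC) = 156 Ω
Parallel: admittances add. Y = 1/R + jωC
Y = (0.00178 + j0.00643) S
|Y| = 0.00667 S → |Z| = 1/|Y| = 150 Ω, ∠Z = −∠Y = -74.5°
I = V/|Z| = 7.8/150 = 52.0 mA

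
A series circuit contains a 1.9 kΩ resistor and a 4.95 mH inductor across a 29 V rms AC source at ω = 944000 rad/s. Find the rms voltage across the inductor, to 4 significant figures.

X_L = ωL = 4673 Ω
Z = 1900 + j4673 Ω
|Z| = √(1900² + 4673²) = 5044 Ω
I = V/|Z| = 5.749 mA
V_L = I·|Z_L| = 0.005749 × 4673 = 26.86 V

26.86 V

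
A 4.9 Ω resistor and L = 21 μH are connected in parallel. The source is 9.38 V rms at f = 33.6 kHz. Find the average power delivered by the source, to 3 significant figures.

18.0 W

ω = 2πf = 211100 rad/s
X_L = ωL = 4.43 Ω
Parallel: admittances add. Y = 1/R + 1/(jωL)
Y = (0.204 − j0.226) S
|Y| = 0.304 S → |Z| = 1/|Y| = 3.29 Ω, ∠Z = −∠Y = 47.9°
I = V/|Z| = 2.85 A
P = VI cos φ = 9.38 × 2.85 × cos(47.9°) = 18.0 W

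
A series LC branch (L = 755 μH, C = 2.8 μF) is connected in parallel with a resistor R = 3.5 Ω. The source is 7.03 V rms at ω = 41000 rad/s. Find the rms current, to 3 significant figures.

2.03 A

X_L = ωL = 31.0 Ω
X_C = 1/(ωC) = 8.71 Ω
Branch 1: Z₁ = R = 3.50 Ω
Branch 2 (series LC): Z₂ = j(X_L − X_C) = j22.2 Ω
Parallel: Z = Z₁Z₂/(Z₁+Z₂), |Z| = 3.46 Ω, ∠Z = 8.94°
I = V/|Z| = 7.03/3.46 = 2.03 A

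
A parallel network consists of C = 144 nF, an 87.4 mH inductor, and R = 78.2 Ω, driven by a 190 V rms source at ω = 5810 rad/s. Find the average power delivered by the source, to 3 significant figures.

462 W

X_L = ωL = 508 Ω
X_C = 1/(ωC) = 1200 Ω
Parallel: admittances add. Y = 1/R + 1/(jωL) + jωC
Y = (0.0128 − j0.00113) S
|Y| = 0.0128 S → |Z| = 1/|Y| = 77.9 Ω, ∠Z = −∠Y = 5.06°
I = V/|Z| = 2.44 A
P = VI cos φ = 190 × 2.44 × cos(5.06°) = 462 W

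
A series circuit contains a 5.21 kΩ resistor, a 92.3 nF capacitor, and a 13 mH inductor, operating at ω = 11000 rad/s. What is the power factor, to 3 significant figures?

0.987

X_L = ωL = 143 Ω
X_C = 1/(ωC) = 985 Ω
Net reactance X = X_L − X_C = -842 Ω
Z = 5210 − j842 Ω
|Z| = √(5210² + 842²) = 5280 Ω
∠Z = arctan(-842/5210) = -9.18°
cos φ = cos(-9.18°) = 0.987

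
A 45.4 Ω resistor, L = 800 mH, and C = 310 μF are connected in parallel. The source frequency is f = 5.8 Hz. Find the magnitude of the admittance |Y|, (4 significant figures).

ω = 2πf = 36.44 rad/s
X_L = ωL = 29.15 Ω
X_C = 1/(ωC) = 88.52 Ω
Parallel: admittances add. Y = 1/R + 1/(jωL) + jωC
Y = (0.02203 − j0.02300) S
|Y| = 0.03185 S → |Z| = 1/|Y| = 31.40 Ω, ∠Z = −∠Y = 46.24°

31.85 mS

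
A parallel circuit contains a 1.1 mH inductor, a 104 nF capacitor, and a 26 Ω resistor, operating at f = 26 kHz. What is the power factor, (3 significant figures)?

0.959

ω = 2πf = 163400 rad/s
X_L = ωL = 180 Ω
X_C = 1/(ωC) = 58.9 Ω
Parallel: admittances add. Y = 1/R + 1/(jωL) + jωC
Y = (0.0385 + j0.0114) S
|Y| = 0.0401 S → |Z| = 1/|Y| = 24.9 Ω, ∠Z = −∠Y = -16.5°
cos φ = cos(-16.5°) = 0.959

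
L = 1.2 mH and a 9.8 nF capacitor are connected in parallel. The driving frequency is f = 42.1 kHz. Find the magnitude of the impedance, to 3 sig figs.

ω = 2πf = 264500 rad/s
X_L = ωL = 317 Ω
X_C = 1/(ωC) = 386 Ω
Parallel: admittances add. Y = 1/(jωL) + jωC
Y = (0 − j0.000558) S
|Y| = 0.000558 S → |Z| = 1/|Y| = 1790 Ω, ∠Z = −∠Y = 90.0°

1790 Ω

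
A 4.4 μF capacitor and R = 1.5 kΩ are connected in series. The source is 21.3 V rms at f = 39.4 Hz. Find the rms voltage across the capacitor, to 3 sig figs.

ω = 2πf = 247.6 rad/s
X_C = 1/(ωC) = 918 Ω
Z = 1500 − j918 Ω
|Z| = √(1500² + 918²) = 1760 Ω
I = V/|Z| = 12.1 mA
V_C = I·|Z_C| = 0.0121 × 918 = 11.1 V

11.1 V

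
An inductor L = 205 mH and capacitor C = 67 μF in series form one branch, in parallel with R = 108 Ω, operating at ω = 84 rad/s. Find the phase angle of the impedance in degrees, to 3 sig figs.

-33.9°

X_L = ωL = 17.2 Ω
X_C = 1/(ωC) = 178 Ω
Branch 1: Z₁ = R = 108 Ω
Branch 2 (series LC): Z₂ = j(X_L − X_C) = −j160 Ω
Parallel: Z = Z₁Z₂/(Z₁+Z₂), |Z| = 89.6 Ω, ∠Z = -33.9°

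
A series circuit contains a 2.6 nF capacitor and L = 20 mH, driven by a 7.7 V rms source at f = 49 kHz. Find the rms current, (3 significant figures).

1.57 mA

ω = 2πf = 307900 rad/s
X_L = ωL = 6160 Ω
X_C = 1/(ωC) = 1250 Ω
Net reactance X = X_L − X_C = 4910 Ω
Z = j4910 Ω
|Z| = √(0² + 4910²) = 4910 Ω
I = V/|Z| = 7.7/4910 = 1.57 mA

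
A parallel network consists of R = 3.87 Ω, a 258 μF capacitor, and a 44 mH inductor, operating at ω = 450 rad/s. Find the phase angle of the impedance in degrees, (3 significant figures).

X_L = ωL = 19.8 Ω
X_C = 1/(ωC) = 8.61 Ω
Parallel: admittances add. Y = 1/R + 1/(jωL) + jωC
Y = (0.258 + j0.0656) S
|Y| = 0.267 S → |Z| = 1/|Y| = 3.75 Ω, ∠Z = −∠Y = -14.2°

-14.2°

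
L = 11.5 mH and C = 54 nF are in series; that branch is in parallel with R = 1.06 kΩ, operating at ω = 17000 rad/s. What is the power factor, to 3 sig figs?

X_L = ωL = 196 Ω
X_C = 1/(ωC) = 1090 Ω
Branch 1: Z₁ = R = 1060 Ω
Branch 2 (series LC): Z₂ = j(X_L − X_C) = −j894 Ω
Parallel: Z = Z₁Z₂/(Z₁+Z₂), |Z| = 683 Ω, ∠Z = -49.9°
cos φ = cos(-49.9°) = 0.645

0.645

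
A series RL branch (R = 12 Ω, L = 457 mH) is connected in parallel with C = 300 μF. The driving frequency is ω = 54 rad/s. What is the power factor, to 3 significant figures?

0.693

X_L = ωL = 24.7 Ω
X_C = 1/(ωC) = 61.7 Ω
Branch 1 (R+jX_L): Z₁ = 12.0 + j24.7 Ω, |Z₁| = 27.4 Ω
Branch 2 (−jX_C): Z₂ = −j61.7 Ω
Parallel: Z = Z₁Z₂/(Z₁+Z₂), |Z| = 43.5 Ω, ∠Z = 46.1°
cos φ = cos(46.1°) = 0.693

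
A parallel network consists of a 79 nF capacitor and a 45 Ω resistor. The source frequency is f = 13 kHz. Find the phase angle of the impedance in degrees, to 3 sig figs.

ω = 2πf = 81680 rad/s
X_C = 1/(ωC) = 155 Ω
Parallel: admittances add. Y = 1/R + jωC
Y = (0.0222 + j0.00645) S
|Y| = 0.0231 S → |Z| = 1/|Y| = 43.2 Ω, ∠Z = −∠Y = -16.2°

-16.2°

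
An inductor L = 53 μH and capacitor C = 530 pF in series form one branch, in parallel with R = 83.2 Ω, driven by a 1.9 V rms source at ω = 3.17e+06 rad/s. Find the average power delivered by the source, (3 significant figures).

X_L = ωL = 168 Ω
X_C = 1/(ωC) = 595 Ω
Branch 1: Z₁ = R = 83.2 Ω
Branch 2 (series LC): Z₂ = j(X_L − X_C) = −j427 Ω
Parallel: Z = Z₁Z₂/(Z₁+Z₂), |Z| = 81.7 Ω, ∠Z = -11.0°
I = V/|Z| = 23.3 mA
P = VI cos φ = 1.9 × 0.0233 × cos(-11.0°) = 43.4 mW

43.4 mW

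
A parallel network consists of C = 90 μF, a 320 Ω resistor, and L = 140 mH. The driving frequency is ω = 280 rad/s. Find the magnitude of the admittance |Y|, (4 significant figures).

X_L = ωL = 39.20 Ω
X_C = 1/(ωC) = 39.68 Ω
Parallel: admittances add. Y = 1/R + 1/(jωL) + jωC
Y = (0.003125 − j0.0003102) S
|Y| = 0.003140 S → |Z| = 1/|Y| = 318.4 Ω, ∠Z = −∠Y = 5.669°

3.140 mS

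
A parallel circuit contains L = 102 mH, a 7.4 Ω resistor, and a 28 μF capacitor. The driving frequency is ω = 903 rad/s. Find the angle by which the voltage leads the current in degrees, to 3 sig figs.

-6.09°

X_L = ωL = 92.1 Ω
X_C = 1/(ωC) = 39.6 Ω
Parallel: admittances add. Y = 1/R + 1/(jωL) + jωC
Y = (0.135 + j0.0144) S
|Y| = 0.136 S → |Z| = 1/|Y| = 7.36 Ω, ∠Z = −∠Y = -6.09°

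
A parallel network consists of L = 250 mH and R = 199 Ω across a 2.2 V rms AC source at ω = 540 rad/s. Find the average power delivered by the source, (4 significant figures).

X_L = ωL = 135.0 Ω
Parallel: admittances add. Y = 1/R + 1/(jωL)
Y = (0.005025 − j0.007407) S
|Y| = 0.008951 S → |Z| = 1/|Y| = 111.7 Ω, ∠Z = −∠Y = 55.85°
I = V/|Z| = 19.69 mA
P = VI cos φ = 2.2 × 0.01969 × cos(55.85°) = 24.32 mW

24.32 mW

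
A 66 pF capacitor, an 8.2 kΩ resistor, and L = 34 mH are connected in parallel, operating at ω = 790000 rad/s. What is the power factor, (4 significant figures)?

0.9926

X_L = ωL = 26860 Ω
X_C = 1/(ωC) = 19180 Ω
Parallel: admittances add. Y = 1/R + 1/(jωL) + jωC
Y = (0.0001220 + j1.491e-05) S
|Y| = 0.0001229 S → |Z| = 1/|Y| = 8139 Ω, ∠Z = −∠Y = -6.970°
cos φ = cos(-6.970°) = 0.9926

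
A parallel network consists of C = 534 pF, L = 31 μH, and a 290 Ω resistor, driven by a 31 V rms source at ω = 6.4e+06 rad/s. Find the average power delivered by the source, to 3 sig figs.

3.31 W

X_L = ωL = 198 Ω
X_C = 1/(ωC) = 293 Ω
Parallel: admittances add. Y = 1/R + 1/(jωL) + jωC
Y = (0.00345 − j0.00162) S
|Y| = 0.00381 S → |Z| = 1/|Y| = 262 Ω, ∠Z = −∠Y = 25.2°
I = V/|Z| = 118 mA
P = VI cos φ = 31 × 0.118 × cos(25.2°) = 3.31 W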